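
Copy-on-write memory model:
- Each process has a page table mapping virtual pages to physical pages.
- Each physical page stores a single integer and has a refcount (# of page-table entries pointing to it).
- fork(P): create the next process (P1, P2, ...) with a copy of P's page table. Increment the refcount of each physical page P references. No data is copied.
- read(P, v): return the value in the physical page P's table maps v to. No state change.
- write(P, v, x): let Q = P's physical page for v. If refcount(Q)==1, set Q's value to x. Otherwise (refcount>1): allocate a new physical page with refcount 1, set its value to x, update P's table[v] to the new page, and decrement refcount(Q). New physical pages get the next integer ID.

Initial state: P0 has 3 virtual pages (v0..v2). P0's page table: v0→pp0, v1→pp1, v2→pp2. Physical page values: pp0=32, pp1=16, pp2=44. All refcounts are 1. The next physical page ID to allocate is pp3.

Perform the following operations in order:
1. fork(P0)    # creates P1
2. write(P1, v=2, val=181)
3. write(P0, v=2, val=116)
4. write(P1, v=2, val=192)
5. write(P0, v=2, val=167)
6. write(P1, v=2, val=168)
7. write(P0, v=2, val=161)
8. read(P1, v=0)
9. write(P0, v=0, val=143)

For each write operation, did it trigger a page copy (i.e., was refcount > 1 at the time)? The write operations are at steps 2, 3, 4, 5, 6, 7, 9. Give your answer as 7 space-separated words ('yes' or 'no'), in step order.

Op 1: fork(P0) -> P1. 3 ppages; refcounts: pp0:2 pp1:2 pp2:2
Op 2: write(P1, v2, 181). refcount(pp2)=2>1 -> COPY to pp3. 4 ppages; refcounts: pp0:2 pp1:2 pp2:1 pp3:1
Op 3: write(P0, v2, 116). refcount(pp2)=1 -> write in place. 4 ppages; refcounts: pp0:2 pp1:2 pp2:1 pp3:1
Op 4: write(P1, v2, 192). refcount(pp3)=1 -> write in place. 4 ppages; refcounts: pp0:2 pp1:2 pp2:1 pp3:1
Op 5: write(P0, v2, 167). refcount(pp2)=1 -> write in place. 4 ppages; refcounts: pp0:2 pp1:2 pp2:1 pp3:1
Op 6: write(P1, v2, 168). refcount(pp3)=1 -> write in place. 4 ppages; refcounts: pp0:2 pp1:2 pp2:1 pp3:1
Op 7: write(P0, v2, 161). refcount(pp2)=1 -> write in place. 4 ppages; refcounts: pp0:2 pp1:2 pp2:1 pp3:1
Op 8: read(P1, v0) -> 32. No state change.
Op 9: write(P0, v0, 143). refcount(pp0)=2>1 -> COPY to pp4. 5 ppages; refcounts: pp0:1 pp1:2 pp2:1 pp3:1 pp4:1

yes no no no no no yes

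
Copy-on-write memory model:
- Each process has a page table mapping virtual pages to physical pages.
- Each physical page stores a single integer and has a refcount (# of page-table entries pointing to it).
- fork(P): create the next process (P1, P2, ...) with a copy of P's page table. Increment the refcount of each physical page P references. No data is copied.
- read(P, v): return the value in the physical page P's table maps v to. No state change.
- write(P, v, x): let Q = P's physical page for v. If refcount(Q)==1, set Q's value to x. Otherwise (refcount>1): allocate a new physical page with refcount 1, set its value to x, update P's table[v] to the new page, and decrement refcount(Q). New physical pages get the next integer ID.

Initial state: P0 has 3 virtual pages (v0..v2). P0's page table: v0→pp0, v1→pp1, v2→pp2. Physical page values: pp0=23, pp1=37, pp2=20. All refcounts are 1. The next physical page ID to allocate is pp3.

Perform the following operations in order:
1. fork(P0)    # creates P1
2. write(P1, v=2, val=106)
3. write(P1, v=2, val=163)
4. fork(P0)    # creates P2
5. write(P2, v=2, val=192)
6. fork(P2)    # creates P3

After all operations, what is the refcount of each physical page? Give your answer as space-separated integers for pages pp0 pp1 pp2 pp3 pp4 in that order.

Op 1: fork(P0) -> P1. 3 ppages; refcounts: pp0:2 pp1:2 pp2:2
Op 2: write(P1, v2, 106). refcount(pp2)=2>1 -> COPY to pp3. 4 ppages; refcounts: pp0:2 pp1:2 pp2:1 pp3:1
Op 3: write(P1, v2, 163). refcount(pp3)=1 -> write in place. 4 ppages; refcounts: pp0:2 pp1:2 pp2:1 pp3:1
Op 4: fork(P0) -> P2. 4 ppages; refcounts: pp0:3 pp1:3 pp2:2 pp3:1
Op 5: write(P2, v2, 192). refcount(pp2)=2>1 -> COPY to pp4. 5 ppages; refcounts: pp0:3 pp1:3 pp2:1 pp3:1 pp4:1
Op 6: fork(P2) -> P3. 5 ppages; refcounts: pp0:4 pp1:4 pp2:1 pp3:1 pp4:2

Answer: 4 4 1 1 2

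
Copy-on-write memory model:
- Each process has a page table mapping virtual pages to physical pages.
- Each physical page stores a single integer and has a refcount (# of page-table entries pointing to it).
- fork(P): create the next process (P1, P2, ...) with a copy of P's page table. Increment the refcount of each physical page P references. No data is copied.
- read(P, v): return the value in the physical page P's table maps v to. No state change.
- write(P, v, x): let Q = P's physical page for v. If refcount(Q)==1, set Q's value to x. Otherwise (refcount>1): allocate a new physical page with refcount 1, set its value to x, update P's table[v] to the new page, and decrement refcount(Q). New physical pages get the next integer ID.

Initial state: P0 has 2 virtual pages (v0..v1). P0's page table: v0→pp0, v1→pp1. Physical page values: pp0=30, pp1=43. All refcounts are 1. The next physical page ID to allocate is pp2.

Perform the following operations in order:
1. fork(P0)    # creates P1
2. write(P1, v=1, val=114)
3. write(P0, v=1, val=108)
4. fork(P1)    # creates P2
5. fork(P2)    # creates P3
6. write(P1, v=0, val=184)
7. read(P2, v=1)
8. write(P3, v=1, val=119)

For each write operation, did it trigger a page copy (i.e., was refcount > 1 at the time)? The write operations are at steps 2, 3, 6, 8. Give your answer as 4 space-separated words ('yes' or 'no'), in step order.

Op 1: fork(P0) -> P1. 2 ppages; refcounts: pp0:2 pp1:2
Op 2: write(P1, v1, 114). refcount(pp1)=2>1 -> COPY to pp2. 3 ppages; refcounts: pp0:2 pp1:1 pp2:1
Op 3: write(P0, v1, 108). refcount(pp1)=1 -> write in place. 3 ppages; refcounts: pp0:2 pp1:1 pp2:1
Op 4: fork(P1) -> P2. 3 ppages; refcounts: pp0:3 pp1:1 pp2:2
Op 5: fork(P2) -> P3. 3 ppages; refcounts: pp0:4 pp1:1 pp2:3
Op 6: write(P1, v0, 184). refcount(pp0)=4>1 -> COPY to pp3. 4 ppages; refcounts: pp0:3 pp1:1 pp2:3 pp3:1
Op 7: read(P2, v1) -> 114. No state change.
Op 8: write(P3, v1, 119). refcount(pp2)=3>1 -> COPY to pp4. 5 ppages; refcounts: pp0:3 pp1:1 pp2:2 pp3:1 pp4:1

yes no yes yes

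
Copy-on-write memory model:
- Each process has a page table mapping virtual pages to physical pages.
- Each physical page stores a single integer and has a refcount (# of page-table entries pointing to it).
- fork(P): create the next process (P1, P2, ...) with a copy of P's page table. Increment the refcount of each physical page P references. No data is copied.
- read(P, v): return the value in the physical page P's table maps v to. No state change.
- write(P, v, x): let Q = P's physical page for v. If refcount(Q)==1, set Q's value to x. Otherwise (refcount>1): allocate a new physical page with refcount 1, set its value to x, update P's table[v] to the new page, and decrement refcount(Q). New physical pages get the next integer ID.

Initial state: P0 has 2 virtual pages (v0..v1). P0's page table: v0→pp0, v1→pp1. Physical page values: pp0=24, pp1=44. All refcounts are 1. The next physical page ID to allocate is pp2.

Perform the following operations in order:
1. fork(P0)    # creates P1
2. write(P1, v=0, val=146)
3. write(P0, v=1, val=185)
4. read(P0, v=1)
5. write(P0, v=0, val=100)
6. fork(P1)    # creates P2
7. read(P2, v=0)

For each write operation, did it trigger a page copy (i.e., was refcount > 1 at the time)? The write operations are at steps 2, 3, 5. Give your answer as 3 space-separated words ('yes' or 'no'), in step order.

Op 1: fork(P0) -> P1. 2 ppages; refcounts: pp0:2 pp1:2
Op 2: write(P1, v0, 146). refcount(pp0)=2>1 -> COPY to pp2. 3 ppages; refcounts: pp0:1 pp1:2 pp2:1
Op 3: write(P0, v1, 185). refcount(pp1)=2>1 -> COPY to pp3. 4 ppages; refcounts: pp0:1 pp1:1 pp2:1 pp3:1
Op 4: read(P0, v1) -> 185. No state change.
Op 5: write(P0, v0, 100). refcount(pp0)=1 -> write in place. 4 ppages; refcounts: pp0:1 pp1:1 pp2:1 pp3:1
Op 6: fork(P1) -> P2. 4 ppages; refcounts: pp0:1 pp1:2 pp2:2 pp3:1
Op 7: read(P2, v0) -> 146. No state change.

yes yes no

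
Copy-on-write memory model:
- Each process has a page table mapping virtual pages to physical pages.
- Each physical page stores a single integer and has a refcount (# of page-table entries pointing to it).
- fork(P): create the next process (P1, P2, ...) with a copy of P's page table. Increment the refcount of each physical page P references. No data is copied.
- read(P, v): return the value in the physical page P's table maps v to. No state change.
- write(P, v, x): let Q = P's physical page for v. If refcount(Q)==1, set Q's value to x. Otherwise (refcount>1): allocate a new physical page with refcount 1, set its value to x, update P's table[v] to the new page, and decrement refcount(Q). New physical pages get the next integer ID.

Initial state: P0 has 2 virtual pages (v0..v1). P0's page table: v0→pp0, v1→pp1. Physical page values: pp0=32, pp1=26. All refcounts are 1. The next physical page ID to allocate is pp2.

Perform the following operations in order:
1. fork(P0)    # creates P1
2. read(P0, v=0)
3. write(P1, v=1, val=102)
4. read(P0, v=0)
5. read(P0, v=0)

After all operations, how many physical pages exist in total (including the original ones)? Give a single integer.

Answer: 3

Derivation:
Op 1: fork(P0) -> P1. 2 ppages; refcounts: pp0:2 pp1:2
Op 2: read(P0, v0) -> 32. No state change.
Op 3: write(P1, v1, 102). refcount(pp1)=2>1 -> COPY to pp2. 3 ppages; refcounts: pp0:2 pp1:1 pp2:1
Op 4: read(P0, v0) -> 32. No state change.
Op 5: read(P0, v0) -> 32. No state change.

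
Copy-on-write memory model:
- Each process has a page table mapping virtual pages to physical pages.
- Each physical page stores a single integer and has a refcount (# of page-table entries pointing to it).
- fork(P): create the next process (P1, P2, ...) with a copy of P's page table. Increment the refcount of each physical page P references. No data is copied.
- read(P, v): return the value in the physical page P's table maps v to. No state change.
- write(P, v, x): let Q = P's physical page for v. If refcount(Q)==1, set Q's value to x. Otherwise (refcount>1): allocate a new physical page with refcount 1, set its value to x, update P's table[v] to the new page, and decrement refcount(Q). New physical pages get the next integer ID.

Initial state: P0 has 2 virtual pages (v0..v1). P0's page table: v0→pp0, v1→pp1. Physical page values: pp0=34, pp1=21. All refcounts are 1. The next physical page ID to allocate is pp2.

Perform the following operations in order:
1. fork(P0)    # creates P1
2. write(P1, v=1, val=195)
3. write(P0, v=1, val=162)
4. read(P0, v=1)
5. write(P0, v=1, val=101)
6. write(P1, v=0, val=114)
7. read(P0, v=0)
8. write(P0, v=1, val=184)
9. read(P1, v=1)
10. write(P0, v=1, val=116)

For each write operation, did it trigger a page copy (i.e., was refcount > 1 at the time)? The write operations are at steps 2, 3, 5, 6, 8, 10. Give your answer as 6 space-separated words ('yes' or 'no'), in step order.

Op 1: fork(P0) -> P1. 2 ppages; refcounts: pp0:2 pp1:2
Op 2: write(P1, v1, 195). refcount(pp1)=2>1 -> COPY to pp2. 3 ppages; refcounts: pp0:2 pp1:1 pp2:1
Op 3: write(P0, v1, 162). refcount(pp1)=1 -> write in place. 3 ppages; refcounts: pp0:2 pp1:1 pp2:1
Op 4: read(P0, v1) -> 162. No state change.
Op 5: write(P0, v1, 101). refcount(pp1)=1 -> write in place. 3 ppages; refcounts: pp0:2 pp1:1 pp2:1
Op 6: write(P1, v0, 114). refcount(pp0)=2>1 -> COPY to pp3. 4 ppages; refcounts: pp0:1 pp1:1 pp2:1 pp3:1
Op 7: read(P0, v0) -> 34. No state change.
Op 8: write(P0, v1, 184). refcount(pp1)=1 -> write in place. 4 ppages; refcounts: pp0:1 pp1:1 pp2:1 pp3:1
Op 9: read(P1, v1) -> 195. No state change.
Op 10: write(P0, v1, 116). refcount(pp1)=1 -> write in place. 4 ppages; refcounts: pp0:1 pp1:1 pp2:1 pp3:1

yes no no yes no no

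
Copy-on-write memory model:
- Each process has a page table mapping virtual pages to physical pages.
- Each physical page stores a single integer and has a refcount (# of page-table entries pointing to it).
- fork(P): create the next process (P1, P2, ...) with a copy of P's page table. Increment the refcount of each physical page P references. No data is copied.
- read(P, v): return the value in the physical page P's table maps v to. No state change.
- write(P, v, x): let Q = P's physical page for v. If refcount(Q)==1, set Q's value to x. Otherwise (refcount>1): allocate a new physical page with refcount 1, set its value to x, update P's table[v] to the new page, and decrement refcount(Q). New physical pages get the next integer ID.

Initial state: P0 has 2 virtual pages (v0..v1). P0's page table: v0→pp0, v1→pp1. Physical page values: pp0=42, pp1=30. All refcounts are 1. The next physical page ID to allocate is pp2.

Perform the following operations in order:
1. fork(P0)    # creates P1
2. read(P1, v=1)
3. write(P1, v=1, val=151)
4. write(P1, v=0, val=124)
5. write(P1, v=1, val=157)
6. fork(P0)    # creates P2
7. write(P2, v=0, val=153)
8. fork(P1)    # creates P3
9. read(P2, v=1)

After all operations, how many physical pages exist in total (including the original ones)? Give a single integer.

Op 1: fork(P0) -> P1. 2 ppages; refcounts: pp0:2 pp1:2
Op 2: read(P1, v1) -> 30. No state change.
Op 3: write(P1, v1, 151). refcount(pp1)=2>1 -> COPY to pp2. 3 ppages; refcounts: pp0:2 pp1:1 pp2:1
Op 4: write(P1, v0, 124). refcount(pp0)=2>1 -> COPY to pp3. 4 ppages; refcounts: pp0:1 pp1:1 pp2:1 pp3:1
Op 5: write(P1, v1, 157). refcount(pp2)=1 -> write in place. 4 ppages; refcounts: pp0:1 pp1:1 pp2:1 pp3:1
Op 6: fork(P0) -> P2. 4 ppages; refcounts: pp0:2 pp1:2 pp2:1 pp3:1
Op 7: write(P2, v0, 153). refcount(pp0)=2>1 -> COPY to pp4. 5 ppages; refcounts: pp0:1 pp1:2 pp2:1 pp3:1 pp4:1
Op 8: fork(P1) -> P3. 5 ppages; refcounts: pp0:1 pp1:2 pp2:2 pp3:2 pp4:1
Op 9: read(P2, v1) -> 30. No state change.

Answer: 5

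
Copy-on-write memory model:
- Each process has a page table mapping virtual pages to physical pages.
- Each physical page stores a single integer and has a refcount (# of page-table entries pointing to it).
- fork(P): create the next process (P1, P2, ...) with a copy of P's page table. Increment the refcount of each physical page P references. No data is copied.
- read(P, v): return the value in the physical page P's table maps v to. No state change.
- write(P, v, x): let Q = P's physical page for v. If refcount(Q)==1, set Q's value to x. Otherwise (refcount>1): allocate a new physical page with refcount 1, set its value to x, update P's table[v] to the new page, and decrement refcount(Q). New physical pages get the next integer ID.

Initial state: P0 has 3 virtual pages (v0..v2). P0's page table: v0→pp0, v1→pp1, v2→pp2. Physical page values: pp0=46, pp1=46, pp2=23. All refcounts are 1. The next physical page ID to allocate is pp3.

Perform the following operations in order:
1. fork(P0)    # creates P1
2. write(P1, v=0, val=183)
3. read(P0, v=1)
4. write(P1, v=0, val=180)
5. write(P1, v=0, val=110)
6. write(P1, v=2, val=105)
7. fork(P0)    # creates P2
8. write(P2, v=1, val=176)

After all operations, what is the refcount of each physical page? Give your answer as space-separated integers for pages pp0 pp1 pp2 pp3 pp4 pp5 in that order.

Op 1: fork(P0) -> P1. 3 ppages; refcounts: pp0:2 pp1:2 pp2:2
Op 2: write(P1, v0, 183). refcount(pp0)=2>1 -> COPY to pp3. 4 ppages; refcounts: pp0:1 pp1:2 pp2:2 pp3:1
Op 3: read(P0, v1) -> 46. No state change.
Op 4: write(P1, v0, 180). refcount(pp3)=1 -> write in place. 4 ppages; refcounts: pp0:1 pp1:2 pp2:2 pp3:1
Op 5: write(P1, v0, 110). refcount(pp3)=1 -> write in place. 4 ppages; refcounts: pp0:1 pp1:2 pp2:2 pp3:1
Op 6: write(P1, v2, 105). refcount(pp2)=2>1 -> COPY to pp4. 5 ppages; refcounts: pp0:1 pp1:2 pp2:1 pp3:1 pp4:1
Op 7: fork(P0) -> P2. 5 ppages; refcounts: pp0:2 pp1:3 pp2:2 pp3:1 pp4:1
Op 8: write(P2, v1, 176). refcount(pp1)=3>1 -> COPY to pp5. 6 ppages; refcounts: pp0:2 pp1:2 pp2:2 pp3:1 pp4:1 pp5:1

Answer: 2 2 2 1 1 1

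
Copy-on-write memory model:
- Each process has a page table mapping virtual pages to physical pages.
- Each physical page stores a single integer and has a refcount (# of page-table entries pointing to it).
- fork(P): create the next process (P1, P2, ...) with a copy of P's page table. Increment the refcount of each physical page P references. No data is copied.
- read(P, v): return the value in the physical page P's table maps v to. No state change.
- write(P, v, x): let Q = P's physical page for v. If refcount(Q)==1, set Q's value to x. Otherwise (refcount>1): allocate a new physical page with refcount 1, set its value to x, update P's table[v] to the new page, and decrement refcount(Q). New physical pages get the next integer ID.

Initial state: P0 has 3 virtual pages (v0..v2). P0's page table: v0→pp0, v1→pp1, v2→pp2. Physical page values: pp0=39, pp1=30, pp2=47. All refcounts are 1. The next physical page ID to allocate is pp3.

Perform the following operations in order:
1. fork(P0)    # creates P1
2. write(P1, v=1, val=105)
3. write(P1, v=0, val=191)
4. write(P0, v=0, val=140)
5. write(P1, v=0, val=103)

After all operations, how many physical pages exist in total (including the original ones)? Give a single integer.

Answer: 5

Derivation:
Op 1: fork(P0) -> P1. 3 ppages; refcounts: pp0:2 pp1:2 pp2:2
Op 2: write(P1, v1, 105). refcount(pp1)=2>1 -> COPY to pp3. 4 ppages; refcounts: pp0:2 pp1:1 pp2:2 pp3:1
Op 3: write(P1, v0, 191). refcount(pp0)=2>1 -> COPY to pp4. 5 ppages; refcounts: pp0:1 pp1:1 pp2:2 pp3:1 pp4:1
Op 4: write(P0, v0, 140). refcount(pp0)=1 -> write in place. 5 ppages; refcounts: pp0:1 pp1:1 pp2:2 pp3:1 pp4:1
Op 5: write(P1, v0, 103). refcount(pp4)=1 -> write in place. 5 ppages; refcounts: pp0:1 pp1:1 pp2:2 pp3:1 pp4:1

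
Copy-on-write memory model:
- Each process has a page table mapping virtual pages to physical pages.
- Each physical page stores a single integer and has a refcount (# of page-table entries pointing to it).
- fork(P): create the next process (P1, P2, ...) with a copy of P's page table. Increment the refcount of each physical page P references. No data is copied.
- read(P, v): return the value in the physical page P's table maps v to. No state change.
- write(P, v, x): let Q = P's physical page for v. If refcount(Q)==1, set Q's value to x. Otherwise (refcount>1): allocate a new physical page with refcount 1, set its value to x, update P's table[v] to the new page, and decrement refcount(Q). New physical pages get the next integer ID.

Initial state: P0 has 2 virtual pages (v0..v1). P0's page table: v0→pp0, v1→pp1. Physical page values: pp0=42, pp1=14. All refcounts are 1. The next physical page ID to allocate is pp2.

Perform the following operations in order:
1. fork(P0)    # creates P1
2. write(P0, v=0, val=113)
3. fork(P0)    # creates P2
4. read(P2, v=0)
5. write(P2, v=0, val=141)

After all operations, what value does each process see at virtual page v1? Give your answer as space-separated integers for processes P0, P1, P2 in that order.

Op 1: fork(P0) -> P1. 2 ppages; refcounts: pp0:2 pp1:2
Op 2: write(P0, v0, 113). refcount(pp0)=2>1 -> COPY to pp2. 3 ppages; refcounts: pp0:1 pp1:2 pp2:1
Op 3: fork(P0) -> P2. 3 ppages; refcounts: pp0:1 pp1:3 pp2:2
Op 4: read(P2, v0) -> 113. No state change.
Op 5: write(P2, v0, 141). refcount(pp2)=2>1 -> COPY to pp3. 4 ppages; refcounts: pp0:1 pp1:3 pp2:1 pp3:1
P0: v1 -> pp1 = 14
P1: v1 -> pp1 = 14
P2: v1 -> pp1 = 14

Answer: 14 14 14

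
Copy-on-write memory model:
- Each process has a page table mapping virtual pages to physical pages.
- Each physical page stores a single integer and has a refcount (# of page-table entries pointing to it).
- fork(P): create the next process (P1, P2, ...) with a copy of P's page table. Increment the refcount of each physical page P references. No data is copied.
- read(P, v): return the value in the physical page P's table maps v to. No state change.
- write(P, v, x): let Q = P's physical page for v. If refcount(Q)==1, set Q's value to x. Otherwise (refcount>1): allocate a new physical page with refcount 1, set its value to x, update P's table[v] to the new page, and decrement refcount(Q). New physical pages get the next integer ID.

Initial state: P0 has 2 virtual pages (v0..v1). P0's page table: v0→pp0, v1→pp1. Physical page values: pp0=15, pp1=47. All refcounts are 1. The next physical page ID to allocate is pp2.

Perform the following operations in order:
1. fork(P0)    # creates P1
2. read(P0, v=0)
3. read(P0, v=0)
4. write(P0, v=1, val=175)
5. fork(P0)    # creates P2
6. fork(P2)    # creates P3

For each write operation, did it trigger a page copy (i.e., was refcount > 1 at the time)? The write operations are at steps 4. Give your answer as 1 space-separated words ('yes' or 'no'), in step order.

Op 1: fork(P0) -> P1. 2 ppages; refcounts: pp0:2 pp1:2
Op 2: read(P0, v0) -> 15. No state change.
Op 3: read(P0, v0) -> 15. No state change.
Op 4: write(P0, v1, 175). refcount(pp1)=2>1 -> COPY to pp2. 3 ppages; refcounts: pp0:2 pp1:1 pp2:1
Op 5: fork(P0) -> P2. 3 ppages; refcounts: pp0:3 pp1:1 pp2:2
Op 6: fork(P2) -> P3. 3 ppages; refcounts: pp0:4 pp1:1 pp2:3

yes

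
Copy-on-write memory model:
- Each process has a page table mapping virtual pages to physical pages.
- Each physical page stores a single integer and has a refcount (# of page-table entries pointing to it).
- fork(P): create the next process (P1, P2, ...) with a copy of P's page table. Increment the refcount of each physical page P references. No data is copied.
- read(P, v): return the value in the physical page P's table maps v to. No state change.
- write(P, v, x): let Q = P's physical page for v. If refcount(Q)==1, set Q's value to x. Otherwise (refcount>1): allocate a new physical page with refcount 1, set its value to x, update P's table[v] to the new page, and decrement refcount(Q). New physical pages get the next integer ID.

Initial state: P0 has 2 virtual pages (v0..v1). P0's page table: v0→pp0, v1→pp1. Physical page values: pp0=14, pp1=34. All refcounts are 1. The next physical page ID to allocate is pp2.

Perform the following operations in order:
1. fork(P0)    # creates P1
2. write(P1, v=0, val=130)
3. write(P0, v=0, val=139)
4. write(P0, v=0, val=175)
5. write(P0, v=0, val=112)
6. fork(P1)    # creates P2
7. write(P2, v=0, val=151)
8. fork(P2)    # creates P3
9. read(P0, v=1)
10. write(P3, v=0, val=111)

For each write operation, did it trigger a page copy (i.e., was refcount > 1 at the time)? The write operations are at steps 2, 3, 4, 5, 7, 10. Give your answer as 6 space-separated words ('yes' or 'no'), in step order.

Op 1: fork(P0) -> P1. 2 ppages; refcounts: pp0:2 pp1:2
Op 2: write(P1, v0, 130). refcount(pp0)=2>1 -> COPY to pp2. 3 ppages; refcounts: pp0:1 pp1:2 pp2:1
Op 3: write(P0, v0, 139). refcount(pp0)=1 -> write in place. 3 ppages; refcounts: pp0:1 pp1:2 pp2:1
Op 4: write(P0, v0, 175). refcount(pp0)=1 -> write in place. 3 ppages; refcounts: pp0:1 pp1:2 pp2:1
Op 5: write(P0, v0, 112). refcount(pp0)=1 -> write in place. 3 ppages; refcounts: pp0:1 pp1:2 pp2:1
Op 6: fork(P1) -> P2. 3 ppages; refcounts: pp0:1 pp1:3 pp2:2
Op 7: write(P2, v0, 151). refcount(pp2)=2>1 -> COPY to pp3. 4 ppages; refcounts: pp0:1 pp1:3 pp2:1 pp3:1
Op 8: fork(P2) -> P3. 4 ppages; refcounts: pp0:1 pp1:4 pp2:1 pp3:2
Op 9: read(P0, v1) -> 34. No state change.
Op 10: write(P3, v0, 111). refcount(pp3)=2>1 -> COPY to pp4. 5 ppages; refcounts: pp0:1 pp1:4 pp2:1 pp3:1 pp4:1

yes no no no yes yes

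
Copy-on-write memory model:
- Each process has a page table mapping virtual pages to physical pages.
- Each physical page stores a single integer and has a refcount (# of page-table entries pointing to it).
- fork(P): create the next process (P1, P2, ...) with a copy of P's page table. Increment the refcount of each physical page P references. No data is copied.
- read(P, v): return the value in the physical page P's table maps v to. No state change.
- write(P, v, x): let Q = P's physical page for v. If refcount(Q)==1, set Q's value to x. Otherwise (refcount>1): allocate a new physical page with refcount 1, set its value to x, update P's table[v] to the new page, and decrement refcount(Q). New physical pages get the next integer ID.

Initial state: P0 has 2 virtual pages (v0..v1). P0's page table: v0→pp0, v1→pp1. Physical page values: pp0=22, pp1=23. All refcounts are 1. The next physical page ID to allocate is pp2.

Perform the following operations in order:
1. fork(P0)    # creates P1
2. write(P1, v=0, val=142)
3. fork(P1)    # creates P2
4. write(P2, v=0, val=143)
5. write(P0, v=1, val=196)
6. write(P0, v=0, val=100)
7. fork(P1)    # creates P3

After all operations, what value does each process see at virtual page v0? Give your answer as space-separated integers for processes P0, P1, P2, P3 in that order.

Op 1: fork(P0) -> P1. 2 ppages; refcounts: pp0:2 pp1:2
Op 2: write(P1, v0, 142). refcount(pp0)=2>1 -> COPY to pp2. 3 ppages; refcounts: pp0:1 pp1:2 pp2:1
Op 3: fork(P1) -> P2. 3 ppages; refcounts: pp0:1 pp1:3 pp2:2
Op 4: write(P2, v0, 143). refcount(pp2)=2>1 -> COPY to pp3. 4 ppages; refcounts: pp0:1 pp1:3 pp2:1 pp3:1
Op 5: write(P0, v1, 196). refcount(pp1)=3>1 -> COPY to pp4. 5 ppages; refcounts: pp0:1 pp1:2 pp2:1 pp3:1 pp4:1
Op 6: write(P0, v0, 100). refcount(pp0)=1 -> write in place. 5 ppages; refcounts: pp0:1 pp1:2 pp2:1 pp3:1 pp4:1
Op 7: fork(P1) -> P3. 5 ppages; refcounts: pp0:1 pp1:3 pp2:2 pp3:1 pp4:1
P0: v0 -> pp0 = 100
P1: v0 -> pp2 = 142
P2: v0 -> pp3 = 143
P3: v0 -> pp2 = 142

Answer: 100 142 143 142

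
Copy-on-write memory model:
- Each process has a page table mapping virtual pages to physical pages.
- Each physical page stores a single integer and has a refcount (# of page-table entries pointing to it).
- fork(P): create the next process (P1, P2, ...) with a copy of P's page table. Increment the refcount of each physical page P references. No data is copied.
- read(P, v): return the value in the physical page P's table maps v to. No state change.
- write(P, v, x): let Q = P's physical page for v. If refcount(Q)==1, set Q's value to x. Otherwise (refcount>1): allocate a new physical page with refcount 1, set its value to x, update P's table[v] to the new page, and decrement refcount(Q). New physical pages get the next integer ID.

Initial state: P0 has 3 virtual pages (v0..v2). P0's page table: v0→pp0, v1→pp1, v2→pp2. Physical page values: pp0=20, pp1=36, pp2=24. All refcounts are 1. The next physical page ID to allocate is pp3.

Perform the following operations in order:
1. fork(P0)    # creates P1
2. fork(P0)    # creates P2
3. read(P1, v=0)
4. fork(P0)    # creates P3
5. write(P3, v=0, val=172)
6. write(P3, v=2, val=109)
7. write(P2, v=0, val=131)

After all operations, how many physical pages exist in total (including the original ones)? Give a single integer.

Op 1: fork(P0) -> P1. 3 ppages; refcounts: pp0:2 pp1:2 pp2:2
Op 2: fork(P0) -> P2. 3 ppages; refcounts: pp0:3 pp1:3 pp2:3
Op 3: read(P1, v0) -> 20. No state change.
Op 4: fork(P0) -> P3. 3 ppages; refcounts: pp0:4 pp1:4 pp2:4
Op 5: write(P3, v0, 172). refcount(pp0)=4>1 -> COPY to pp3. 4 ppages; refcounts: pp0:3 pp1:4 pp2:4 pp3:1
Op 6: write(P3, v2, 109). refcount(pp2)=4>1 -> COPY to pp4. 5 ppages; refcounts: pp0:3 pp1:4 pp2:3 pp3:1 pp4:1
Op 7: write(P2, v0, 131). refcount(pp0)=3>1 -> COPY to pp5. 6 ppages; refcounts: pp0:2 pp1:4 pp2:3 pp3:1 pp4:1 pp5:1

Answer: 6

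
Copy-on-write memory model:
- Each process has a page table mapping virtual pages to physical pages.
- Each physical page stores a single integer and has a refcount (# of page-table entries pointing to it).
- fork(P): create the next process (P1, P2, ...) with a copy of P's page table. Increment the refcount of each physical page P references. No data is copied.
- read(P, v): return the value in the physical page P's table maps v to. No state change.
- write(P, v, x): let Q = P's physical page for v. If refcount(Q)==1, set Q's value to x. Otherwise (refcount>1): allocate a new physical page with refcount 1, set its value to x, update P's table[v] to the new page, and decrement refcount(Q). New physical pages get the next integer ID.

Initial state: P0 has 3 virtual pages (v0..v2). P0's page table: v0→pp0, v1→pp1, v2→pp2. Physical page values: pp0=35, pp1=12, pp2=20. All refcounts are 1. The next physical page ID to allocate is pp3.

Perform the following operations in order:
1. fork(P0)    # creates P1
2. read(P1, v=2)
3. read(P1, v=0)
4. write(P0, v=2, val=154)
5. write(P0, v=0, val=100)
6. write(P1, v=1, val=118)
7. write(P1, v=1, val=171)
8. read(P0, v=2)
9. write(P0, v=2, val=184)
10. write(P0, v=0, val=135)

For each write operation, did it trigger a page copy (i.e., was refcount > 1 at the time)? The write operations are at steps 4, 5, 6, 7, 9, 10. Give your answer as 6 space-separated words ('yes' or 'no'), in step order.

Op 1: fork(P0) -> P1. 3 ppages; refcounts: pp0:2 pp1:2 pp2:2
Op 2: read(P1, v2) -> 20. No state change.
Op 3: read(P1, v0) -> 35. No state change.
Op 4: write(P0, v2, 154). refcount(pp2)=2>1 -> COPY to pp3. 4 ppages; refcounts: pp0:2 pp1:2 pp2:1 pp3:1
Op 5: write(P0, v0, 100). refcount(pp0)=2>1 -> COPY to pp4. 5 ppages; refcounts: pp0:1 pp1:2 pp2:1 pp3:1 pp4:1
Op 6: write(P1, v1, 118). refcount(pp1)=2>1 -> COPY to pp5. 6 ppages; refcounts: pp0:1 pp1:1 pp2:1 pp3:1 pp4:1 pp5:1
Op 7: write(P1, v1, 171). refcount(pp5)=1 -> write in place. 6 ppages; refcounts: pp0:1 pp1:1 pp2:1 pp3:1 pp4:1 pp5:1
Op 8: read(P0, v2) -> 154. No state change.
Op 9: write(P0, v2, 184). refcount(pp3)=1 -> write in place. 6 ppages; refcounts: pp0:1 pp1:1 pp2:1 pp3:1 pp4:1 pp5:1
Op 10: write(P0, v0, 135). refcount(pp4)=1 -> write in place. 6 ppages; refcounts: pp0:1 pp1:1 pp2:1 pp3:1 pp4:1 pp5:1

yes yes yes no no no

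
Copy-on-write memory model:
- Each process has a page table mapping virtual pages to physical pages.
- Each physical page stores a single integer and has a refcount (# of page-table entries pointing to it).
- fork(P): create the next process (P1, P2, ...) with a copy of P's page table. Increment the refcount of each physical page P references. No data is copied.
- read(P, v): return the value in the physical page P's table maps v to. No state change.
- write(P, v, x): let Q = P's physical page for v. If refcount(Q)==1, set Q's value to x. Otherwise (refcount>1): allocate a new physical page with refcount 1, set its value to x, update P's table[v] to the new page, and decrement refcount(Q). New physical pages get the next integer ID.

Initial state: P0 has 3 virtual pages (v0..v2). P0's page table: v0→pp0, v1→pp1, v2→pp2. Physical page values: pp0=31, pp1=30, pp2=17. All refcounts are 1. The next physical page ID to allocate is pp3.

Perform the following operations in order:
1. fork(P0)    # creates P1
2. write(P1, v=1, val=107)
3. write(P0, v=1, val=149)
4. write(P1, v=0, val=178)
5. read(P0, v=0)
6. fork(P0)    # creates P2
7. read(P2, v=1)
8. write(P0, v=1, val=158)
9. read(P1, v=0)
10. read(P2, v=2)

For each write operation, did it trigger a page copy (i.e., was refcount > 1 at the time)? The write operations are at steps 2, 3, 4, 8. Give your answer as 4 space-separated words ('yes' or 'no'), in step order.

Op 1: fork(P0) -> P1. 3 ppages; refcounts: pp0:2 pp1:2 pp2:2
Op 2: write(P1, v1, 107). refcount(pp1)=2>1 -> COPY to pp3. 4 ppages; refcounts: pp0:2 pp1:1 pp2:2 pp3:1
Op 3: write(P0, v1, 149). refcount(pp1)=1 -> write in place. 4 ppages; refcounts: pp0:2 pp1:1 pp2:2 pp3:1
Op 4: write(P1, v0, 178). refcount(pp0)=2>1 -> COPY to pp4. 5 ppages; refcounts: pp0:1 pp1:1 pp2:2 pp3:1 pp4:1
Op 5: read(P0, v0) -> 31. No state change.
Op 6: fork(P0) -> P2. 5 ppages; refcounts: pp0:2 pp1:2 pp2:3 pp3:1 pp4:1
Op 7: read(P2, v1) -> 149. No state change.
Op 8: write(P0, v1, 158). refcount(pp1)=2>1 -> COPY to pp5. 6 ppages; refcounts: pp0:2 pp1:1 pp2:3 pp3:1 pp4:1 pp5:1
Op 9: read(P1, v0) -> 178. No state change.
Op 10: read(P2, v2) -> 17. No state change.

yes no yes yes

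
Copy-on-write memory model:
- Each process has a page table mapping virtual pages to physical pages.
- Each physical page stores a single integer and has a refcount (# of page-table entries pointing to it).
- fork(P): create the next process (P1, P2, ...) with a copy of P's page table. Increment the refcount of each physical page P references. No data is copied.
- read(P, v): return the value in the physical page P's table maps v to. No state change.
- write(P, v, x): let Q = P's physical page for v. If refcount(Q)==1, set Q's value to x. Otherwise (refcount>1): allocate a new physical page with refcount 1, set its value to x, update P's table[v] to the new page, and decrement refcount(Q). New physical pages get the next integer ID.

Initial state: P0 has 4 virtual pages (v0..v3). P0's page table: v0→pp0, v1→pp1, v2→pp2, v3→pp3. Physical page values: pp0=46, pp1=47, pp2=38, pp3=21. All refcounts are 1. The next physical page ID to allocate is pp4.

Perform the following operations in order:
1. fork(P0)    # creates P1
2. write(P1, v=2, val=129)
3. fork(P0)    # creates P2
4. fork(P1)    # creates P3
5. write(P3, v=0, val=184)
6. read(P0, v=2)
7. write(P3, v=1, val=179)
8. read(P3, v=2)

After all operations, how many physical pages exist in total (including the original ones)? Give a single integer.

Op 1: fork(P0) -> P1. 4 ppages; refcounts: pp0:2 pp1:2 pp2:2 pp3:2
Op 2: write(P1, v2, 129). refcount(pp2)=2>1 -> COPY to pp4. 5 ppages; refcounts: pp0:2 pp1:2 pp2:1 pp3:2 pp4:1
Op 3: fork(P0) -> P2. 5 ppages; refcounts: pp0:3 pp1:3 pp2:2 pp3:3 pp4:1
Op 4: fork(P1) -> P3. 5 ppages; refcounts: pp0:4 pp1:4 pp2:2 pp3:4 pp4:2
Op 5: write(P3, v0, 184). refcount(pp0)=4>1 -> COPY to pp5. 6 ppages; refcounts: pp0:3 pp1:4 pp2:2 pp3:4 pp4:2 pp5:1
Op 6: read(P0, v2) -> 38. No state change.
Op 7: write(P3, v1, 179). refcount(pp1)=4>1 -> COPY to pp6. 7 ppages; refcounts: pp0:3 pp1:3 pp2:2 pp3:4 pp4:2 pp5:1 pp6:1
Op 8: read(P3, v2) -> 129. No state change.

Answer: 7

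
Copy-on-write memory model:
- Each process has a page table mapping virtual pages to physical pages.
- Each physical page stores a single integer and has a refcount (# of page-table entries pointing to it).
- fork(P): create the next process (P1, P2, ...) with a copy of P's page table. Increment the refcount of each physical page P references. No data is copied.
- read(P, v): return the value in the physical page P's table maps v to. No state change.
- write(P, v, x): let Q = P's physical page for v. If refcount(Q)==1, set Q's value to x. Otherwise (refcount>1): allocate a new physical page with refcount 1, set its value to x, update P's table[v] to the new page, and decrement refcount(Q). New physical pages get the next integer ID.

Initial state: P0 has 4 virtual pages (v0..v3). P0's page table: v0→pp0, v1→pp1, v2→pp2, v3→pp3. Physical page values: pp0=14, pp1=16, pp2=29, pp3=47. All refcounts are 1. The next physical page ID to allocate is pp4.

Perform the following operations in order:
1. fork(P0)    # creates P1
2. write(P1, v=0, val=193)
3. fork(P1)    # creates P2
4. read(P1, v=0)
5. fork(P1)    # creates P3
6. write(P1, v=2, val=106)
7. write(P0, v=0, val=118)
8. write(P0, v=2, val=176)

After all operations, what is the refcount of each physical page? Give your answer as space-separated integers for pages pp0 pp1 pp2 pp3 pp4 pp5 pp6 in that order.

Answer: 1 4 2 4 3 1 1

Derivation:
Op 1: fork(P0) -> P1. 4 ppages; refcounts: pp0:2 pp1:2 pp2:2 pp3:2
Op 2: write(P1, v0, 193). refcount(pp0)=2>1 -> COPY to pp4. 5 ppages; refcounts: pp0:1 pp1:2 pp2:2 pp3:2 pp4:1
Op 3: fork(P1) -> P2. 5 ppages; refcounts: pp0:1 pp1:3 pp2:3 pp3:3 pp4:2
Op 4: read(P1, v0) -> 193. No state change.
Op 5: fork(P1) -> P3. 5 ppages; refcounts: pp0:1 pp1:4 pp2:4 pp3:4 pp4:3
Op 6: write(P1, v2, 106). refcount(pp2)=4>1 -> COPY to pp5. 6 ppages; refcounts: pp0:1 pp1:4 pp2:3 pp3:4 pp4:3 pp5:1
Op 7: write(P0, v0, 118). refcount(pp0)=1 -> write in place. 6 ppages; refcounts: pp0:1 pp1:4 pp2:3 pp3:4 pp4:3 pp5:1
Op 8: write(P0, v2, 176). refcount(pp2)=3>1 -> COPY to pp6. 7 ppages; refcounts: pp0:1 pp1:4 pp2:2 pp3:4 pp4:3 pp5:1 pp6:1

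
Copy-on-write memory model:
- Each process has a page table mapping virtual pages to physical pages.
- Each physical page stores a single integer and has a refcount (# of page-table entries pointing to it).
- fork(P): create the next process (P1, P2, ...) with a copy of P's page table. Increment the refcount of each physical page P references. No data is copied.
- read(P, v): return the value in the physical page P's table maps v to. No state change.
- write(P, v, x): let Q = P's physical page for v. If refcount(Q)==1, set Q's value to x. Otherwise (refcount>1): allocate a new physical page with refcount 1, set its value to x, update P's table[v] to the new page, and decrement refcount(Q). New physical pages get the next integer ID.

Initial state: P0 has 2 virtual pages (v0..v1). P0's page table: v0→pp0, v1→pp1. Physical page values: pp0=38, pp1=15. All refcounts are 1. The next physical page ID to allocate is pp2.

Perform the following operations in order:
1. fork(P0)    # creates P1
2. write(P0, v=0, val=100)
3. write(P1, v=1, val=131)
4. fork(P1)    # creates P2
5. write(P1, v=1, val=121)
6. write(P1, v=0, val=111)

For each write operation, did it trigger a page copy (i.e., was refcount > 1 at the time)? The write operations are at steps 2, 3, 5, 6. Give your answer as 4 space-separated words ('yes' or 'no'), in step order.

Op 1: fork(P0) -> P1. 2 ppages; refcounts: pp0:2 pp1:2
Op 2: write(P0, v0, 100). refcount(pp0)=2>1 -> COPY to pp2. 3 ppages; refcounts: pp0:1 pp1:2 pp2:1
Op 3: write(P1, v1, 131). refcount(pp1)=2>1 -> COPY to pp3. 4 ppages; refcounts: pp0:1 pp1:1 pp2:1 pp3:1
Op 4: fork(P1) -> P2. 4 ppages; refcounts: pp0:2 pp1:1 pp2:1 pp3:2
Op 5: write(P1, v1, 121). refcount(pp3)=2>1 -> COPY to pp4. 5 ppages; refcounts: pp0:2 pp1:1 pp2:1 pp3:1 pp4:1
Op 6: write(P1, v0, 111). refcount(pp0)=2>1 -> COPY to pp5. 6 ppages; refcounts: pp0:1 pp1:1 pp2:1 pp3:1 pp4:1 pp5:1

yes yes yes yes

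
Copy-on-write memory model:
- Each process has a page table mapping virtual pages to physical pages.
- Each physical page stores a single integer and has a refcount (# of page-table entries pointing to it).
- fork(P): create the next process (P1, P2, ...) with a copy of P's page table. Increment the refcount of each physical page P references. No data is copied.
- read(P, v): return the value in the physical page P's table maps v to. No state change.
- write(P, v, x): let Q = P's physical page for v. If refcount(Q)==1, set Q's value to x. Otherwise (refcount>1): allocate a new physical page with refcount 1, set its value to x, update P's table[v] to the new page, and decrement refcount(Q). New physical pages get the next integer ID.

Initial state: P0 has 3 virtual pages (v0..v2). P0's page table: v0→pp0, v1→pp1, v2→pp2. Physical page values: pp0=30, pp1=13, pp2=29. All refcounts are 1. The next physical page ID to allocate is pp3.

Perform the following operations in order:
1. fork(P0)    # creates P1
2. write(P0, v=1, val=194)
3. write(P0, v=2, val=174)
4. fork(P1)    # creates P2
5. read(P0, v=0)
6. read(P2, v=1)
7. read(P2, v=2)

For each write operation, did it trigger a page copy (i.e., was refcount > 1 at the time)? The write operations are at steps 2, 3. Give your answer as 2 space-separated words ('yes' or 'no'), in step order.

Op 1: fork(P0) -> P1. 3 ppages; refcounts: pp0:2 pp1:2 pp2:2
Op 2: write(P0, v1, 194). refcount(pp1)=2>1 -> COPY to pp3. 4 ppages; refcounts: pp0:2 pp1:1 pp2:2 pp3:1
Op 3: write(P0, v2, 174). refcount(pp2)=2>1 -> COPY to pp4. 5 ppages; refcounts: pp0:2 pp1:1 pp2:1 pp3:1 pp4:1
Op 4: fork(P1) -> P2. 5 ppages; refcounts: pp0:3 pp1:2 pp2:2 pp3:1 pp4:1
Op 5: read(P0, v0) -> 30. No state change.
Op 6: read(P2, v1) -> 13. No state change.
Op 7: read(P2, v2) -> 29. No state change.

yes yes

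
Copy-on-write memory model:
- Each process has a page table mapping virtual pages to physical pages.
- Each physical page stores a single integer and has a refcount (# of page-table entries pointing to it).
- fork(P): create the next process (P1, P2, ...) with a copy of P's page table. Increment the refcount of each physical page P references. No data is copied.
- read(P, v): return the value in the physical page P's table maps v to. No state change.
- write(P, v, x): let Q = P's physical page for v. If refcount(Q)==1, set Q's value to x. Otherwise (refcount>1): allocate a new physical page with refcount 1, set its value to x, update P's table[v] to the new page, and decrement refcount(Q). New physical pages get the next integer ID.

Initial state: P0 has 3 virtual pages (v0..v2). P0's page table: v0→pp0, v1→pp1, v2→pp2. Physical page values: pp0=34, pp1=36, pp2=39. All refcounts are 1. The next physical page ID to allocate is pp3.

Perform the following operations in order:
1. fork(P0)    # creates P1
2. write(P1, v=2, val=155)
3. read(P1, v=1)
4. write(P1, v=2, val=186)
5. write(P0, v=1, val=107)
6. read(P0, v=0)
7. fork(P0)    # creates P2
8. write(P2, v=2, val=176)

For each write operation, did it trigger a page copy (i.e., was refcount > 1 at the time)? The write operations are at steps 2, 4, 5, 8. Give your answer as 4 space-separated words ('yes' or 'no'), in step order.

Op 1: fork(P0) -> P1. 3 ppages; refcounts: pp0:2 pp1:2 pp2:2
Op 2: write(P1, v2, 155). refcount(pp2)=2>1 -> COPY to pp3. 4 ppages; refcounts: pp0:2 pp1:2 pp2:1 pp3:1
Op 3: read(P1, v1) -> 36. No state change.
Op 4: write(P1, v2, 186). refcount(pp3)=1 -> write in place. 4 ppages; refcounts: pp0:2 pp1:2 pp2:1 pp3:1
Op 5: write(P0, v1, 107). refcount(pp1)=2>1 -> COPY to pp4. 5 ppages; refcounts: pp0:2 pp1:1 pp2:1 pp3:1 pp4:1
Op 6: read(P0, v0) -> 34. No state change.
Op 7: fork(P0) -> P2. 5 ppages; refcounts: pp0:3 pp1:1 pp2:2 pp3:1 pp4:2
Op 8: write(P2, v2, 176). refcount(pp2)=2>1 -> COPY to pp5. 6 ppages; refcounts: pp0:3 pp1:1 pp2:1 pp3:1 pp4:2 pp5:1

yes no yes yes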